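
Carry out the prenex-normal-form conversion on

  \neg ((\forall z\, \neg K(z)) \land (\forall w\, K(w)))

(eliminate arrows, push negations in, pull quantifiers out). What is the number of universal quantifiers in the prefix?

Move each ¬ inward, flipping quantifiers it crosses:
  (\exists z\, K(z)) \lor (\exists w\, \neg K(w))
All bound variables are already distinct, so no renaming is needed.
Finally move all quantifiers to the prefix:
  \exists z\, \exists w\, (K(z) \lor \neg K(w))
The prefix is \exists z \exists w: 0 universal, 2 existential.

0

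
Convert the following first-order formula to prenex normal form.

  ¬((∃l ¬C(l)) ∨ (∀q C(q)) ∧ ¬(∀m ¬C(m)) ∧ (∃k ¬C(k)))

∀l ∃q ∀m ∀k (C(l) ∧ (¬C(q) ∨ ¬C(m) ∨ C(k)))

Move each ¬ inward, flipping quantifiers it crosses:
  (∀l C(l)) ∧ ((∃q ¬C(q)) ∨ (∀m ¬C(m)) ∨ (∀k C(k)))
All bound variables are already distinct, so no renaming is needed.
Extract every quantifier outward, since the variables are now distinct and don't occur free across branches:
  ∀l ∃q ∀m ∀k (C(l) ∧ (¬C(q) ∨ ¬C(m) ∨ C(k)))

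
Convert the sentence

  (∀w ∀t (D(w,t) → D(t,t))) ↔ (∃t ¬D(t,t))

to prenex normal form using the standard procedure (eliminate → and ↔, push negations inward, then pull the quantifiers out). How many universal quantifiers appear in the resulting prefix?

3

Eliminate → and ↔ using ¬ and ∨; A ↔ B as (¬A ∨ B) ∧ (¬B ∨ A).
  (¬(∀w ∀t (¬D(w,t) ∨ D(t,t))) ∨ (∃t ¬D(t,t))) ∧ (¬(∃t ¬D(t,t)) ∨ (∀w ∀t (¬D(w,t) ∨ D(t,t))))
Drive negations inward (¬∀x A ≡ ∃x ¬A, ¬∃x A ≡ ∀x ¬A, De Morgan for ∧/∨):
  ((∃w ∃t (D(w,t) ∧ ¬D(t,t))) ∨ (∃t ¬D(t,t))) ∧ ((∀t D(t,t)) ∨ (∀w ∀t (¬D(w,t) ∨ D(t,t))))
Give each quantifier a distinct variable: t↦u1, t↦r, w↦p, t↦c.
  ((∃w ∃t (D(w,t) ∧ ¬D(t,t))) ∨ (∃u1 ¬D(u1,u1))) ∧ ((∀r D(r,r)) ∨ (∀p ∀c (¬D(p,c) ∨ D(c,c))))
Extract every quantifier outward, since the variables are now distinct and don't occur free across branches:
  ∃w ∃t ∃u1 ∀r ∀p ∀c ((D(w,t) ∧ ¬D(t,t) ∨ ¬D(u1,u1)) ∧ (D(r,r) ∨ ¬D(p,c) ∨ D(c,c)))
The prefix is ∃w ∃t ∃u1 ∀r ∀p ∀c: 3 universal, 3 existential.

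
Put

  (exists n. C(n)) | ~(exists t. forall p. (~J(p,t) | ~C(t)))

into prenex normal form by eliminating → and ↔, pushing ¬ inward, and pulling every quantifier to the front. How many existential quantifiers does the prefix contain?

Drive negations inward (¬∀x A ≡ ∃x ¬A, ¬∃x A ≡ ∀x ¬A, De Morgan for ∧/∨):
  (exists n. C(n)) | (forall t. exists p. (J(p,t) & C(t)))
Extract every quantifier outward, since the variables are now distinct and don't occur free across branches:
  exists n. forall t. exists p. (C(n) | J(p,t) & C(t))
The prefix is exists n forall t exists p: 1 universal, 2 existential.

2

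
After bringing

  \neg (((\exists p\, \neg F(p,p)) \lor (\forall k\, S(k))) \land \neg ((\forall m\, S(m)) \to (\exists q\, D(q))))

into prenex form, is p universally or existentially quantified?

universal

First replace A → B with ¬A ∨ B.
  \neg (((\exists p\, \neg F(p,p)) \lor (\forall k\, S(k))) \land \neg (\neg (\forall m\, S(m)) \lor (\exists q\, D(q))))
Move each ¬ inward, flipping quantifiers it crosses:
  (\forall p\, F(p,p)) \land (\exists k\, \neg S(k)) \lor (\exists m\, \neg S(m)) \lor (\exists q\, D(q))
Extract every quantifier outward, since the variables are now distinct and don't occur free across branches:
  \forall p\, \exists k\, \exists m\, \exists q\, (F(p,p) \land \neg S(k) \lor \neg S(m) \lor D(q))
The quantifier \exists p sits under an odd number of negations (counting the antecedent side of each →), so it flips to \forall p.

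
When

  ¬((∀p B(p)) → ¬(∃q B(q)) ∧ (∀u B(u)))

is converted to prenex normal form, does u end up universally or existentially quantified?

existential

First replace A → B with ¬A ∨ B.
  ¬(¬(∀p B(p)) ∨ ¬(∃q B(q)) ∧ (∀u B(u)))
Push ¬ through the quantifiers and connectives to reach negation normal form:
  (∀p B(p)) ∧ ((∃q B(q)) ∨ (∃u ¬B(u)))
All bound variables are already distinct, so no renaming is needed.
Extract every quantifier outward, since the variables are now distinct and don't occur free across branches:
  ∀p ∃q ∃u (B(p) ∧ (B(q) ∨ ¬B(u)))
The quantifier ∀u sits under an odd number of negations (counting the antecedent side of each →), so it flips to ∃u.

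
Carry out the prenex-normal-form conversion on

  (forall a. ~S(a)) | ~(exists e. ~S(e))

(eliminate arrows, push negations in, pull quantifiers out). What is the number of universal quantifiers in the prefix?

Drive negations inward (¬∀x A ≡ ∃x ¬A, ¬∃x A ≡ ∀x ¬A, De Morgan for ∧/∨):
  (forall a. ~S(a)) | (forall e. S(e))
All bound variables are already distinct, so no renaming is needed.
Extract every quantifier outward, since the variables are now distinct and don't occur free across branches:
  forall a. forall e. (~S(a) | S(e))
The prefix is forall a forall e: 2 universal, 0 existential.

2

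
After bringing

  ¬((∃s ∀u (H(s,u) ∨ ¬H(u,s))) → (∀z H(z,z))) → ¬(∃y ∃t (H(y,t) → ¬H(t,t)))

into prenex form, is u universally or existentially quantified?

existential

First replace A → B with ¬A ∨ B.
  ¬¬(¬(∃s ∀u (H(s,u) ∨ ¬H(u,s))) ∨ (∀z H(z,z))) ∨ ¬(∃y ∃t (¬H(y,t) ∨ ¬H(t,t)))
Drive negations inward (¬∀x A ≡ ∃x ¬A, ¬∃x A ≡ ∀x ¬A, De Morgan for ∧/∨):
  (∀s ∃u (¬H(s,u) ∧ H(u,s))) ∨ (∀z H(z,z)) ∨ (∀y ∀t (H(y,t) ∧ H(t,t)))
All bound variables are already distinct, so no renaming is needed.
Pull the quantifiers to the front (each side's bound variable is not free in the other side):
  ∀s ∃u ∀z ∀y ∀t (¬H(s,u) ∧ H(u,s) ∨ H(z,z) ∨ H(y,t) ∧ H(t,t))
The quantifier ∀u sits under an odd number of negations (counting the antecedent side of each →), so it flips to ∃u.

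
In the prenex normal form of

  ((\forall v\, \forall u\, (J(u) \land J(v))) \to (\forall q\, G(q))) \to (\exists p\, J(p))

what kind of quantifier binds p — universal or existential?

existential

First replace A → B with ¬A ∨ B.
  \neg (\neg (\forall v\, \forall u\, (J(u) \land J(v))) \lor (\forall q\, G(q))) \lor (\exists p\, J(p))
Drive negations inward (¬∀x A ≡ ∃x ¬A, ¬∃x A ≡ ∀x ¬A, De Morgan for ∧/∨):
  (\forall v\, \forall u\, (J(u) \land J(v))) \land (\exists q\, \neg G(q)) \lor (\exists p\, J(p))
Pull the quantifiers to the front (each side's bound variable is not free in the other side):
  \forall v\, \forall u\, \exists q\, \exists p\, (J(u) \land J(v) \land \neg G(q) \lor J(p))
The quantifier \exists p sits under an even number of negations (counting the antecedent side of each →), so it remains existential.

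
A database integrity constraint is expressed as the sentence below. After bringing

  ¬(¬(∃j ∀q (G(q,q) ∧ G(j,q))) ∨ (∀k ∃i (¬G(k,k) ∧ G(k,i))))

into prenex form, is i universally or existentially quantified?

Drive negations inward (¬∀x A ≡ ∃x ¬A, ¬∃x A ≡ ∀x ¬A, De Morgan for ∧/∨):
  (∃j ∀q (G(q,q) ∧ G(j,q))) ∧ (∃k ∀i (G(k,k) ∨ ¬G(k,i)))
Pull the quantifiers to the front (each side's bound variable is not free in the other side):
  ∃j ∀q ∃k ∀i (G(q,q) ∧ G(j,q) ∧ (G(k,k) ∨ ¬G(k,i)))
The quantifier ∃i sits under an odd number of negations, so it flips to ∀i.

universal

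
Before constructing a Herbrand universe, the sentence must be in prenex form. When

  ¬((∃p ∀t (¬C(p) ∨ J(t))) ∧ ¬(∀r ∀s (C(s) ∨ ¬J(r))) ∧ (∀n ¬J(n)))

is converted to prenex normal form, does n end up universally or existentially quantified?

Push ¬ through the quantifiers and connectives to reach negation normal form:
  (∀p ∃t (C(p) ∧ ¬J(t))) ∨ (∀r ∀s (C(s) ∨ ¬J(r))) ∨ (∃n J(n))
Finally move all quantifiers to the prefix:
  ∀p ∃t ∀r ∀s ∃n (C(p) ∧ ¬J(t) ∨ C(s) ∨ ¬J(r) ∨ J(n))
The quantifier ∀n sits under an odd number of negations, so it flips to ∃n.

existential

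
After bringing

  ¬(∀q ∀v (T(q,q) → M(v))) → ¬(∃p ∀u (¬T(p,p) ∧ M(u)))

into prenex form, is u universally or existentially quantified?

existential

Rewrite implications/biconditionals: A → B as ¬A ∨ B.
  ¬¬(∀q ∀v (¬T(q,q) ∨ M(v))) ∨ ¬(∃p ∀u (¬T(p,p) ∧ M(u)))
Drive negations inward (¬∀x A ≡ ∃x ¬A, ¬∃x A ≡ ∀x ¬A, De Morgan for ∧/∨):
  (∀q ∀v (¬T(q,q) ∨ M(v))) ∨ (∀p ∃u (T(p,p) ∨ ¬M(u)))
Pull the quantifiers to the front (each side's bound variable is not free in the other side):
  ∀q ∀v ∀p ∃u (¬T(q,q) ∨ M(v) ∨ T(p,p) ∨ ¬M(u))
The quantifier ∀u sits under an odd number of negations (counting the antecedent side of each →), so it flips to ∃u.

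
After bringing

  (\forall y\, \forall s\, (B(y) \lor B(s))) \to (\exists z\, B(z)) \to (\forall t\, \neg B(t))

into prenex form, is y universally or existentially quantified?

Rewrite implications/biconditionals: A → B as ¬A ∨ B.
  \neg (\forall y\, \forall s\, (B(y) \lor B(s))) \lor \neg (\exists z\, B(z)) \lor (\forall t\, \neg B(t))
Move each ¬ inward, flipping quantifiers it crosses:
  (\exists y\, \exists s\, (\neg B(y) \land \neg B(s))) \lor (\forall z\, \neg B(z)) \lor (\forall t\, \neg B(t))
All bound variables are already distinct, so no renaming is needed.
Pull the quantifiers to the front (each side's bound variable is not free in the other side):
  \exists y\, \exists s\, \forall z\, \forall t\, (\neg B(y) \land \neg B(s) \lor \neg B(z) \lor \neg B(t))
The quantifier \forall y sits under an odd number of negations (counting the antecedent side of each →), so it flips to \exists y.

existential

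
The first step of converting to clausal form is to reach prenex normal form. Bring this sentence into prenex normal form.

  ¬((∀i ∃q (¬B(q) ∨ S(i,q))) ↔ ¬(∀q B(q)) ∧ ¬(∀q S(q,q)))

∀i ∃q ∀u ∀z ∃r ∃s ∃v ∀w1 ((¬B(q) ∨ S(i,q)) ∧ (B(u) ∨ S(z,z)) ∨ ¬B(r) ∧ ¬S(s,s) ∧ B(w1) ∧ ¬S(v,w1))

Rewrite implications/biconditionals: A → B as ¬A ∨ B; A ↔ B as (¬A ∨ B) ∧ (¬B ∨ A).
  ¬((¬(∀i ∃q (¬B(q) ∨ S(i,q))) ∨ ¬(∀q B(q)) ∧ ¬(∀q S(q,q))) ∧ (¬(¬(∀q B(q)) ∧ ¬(∀q S(q,q))) ∨ (∀i ∃q (¬B(q) ∨ S(i,q)))))
Drive negations inward (¬∀x A ≡ ∃x ¬A, ¬∃x A ≡ ∀x ¬A, De Morgan for ∧/∨):
  (∀i ∃q (¬B(q) ∨ S(i,q))) ∧ ((∀q B(q)) ∨ (∀q S(q,q))) ∨ (∃q ¬B(q)) ∧ (∃q ¬S(q,q)) ∧ (∃i ∀q (B(q) ∧ ¬S(i,q)))
Standardize variables apart so no two quantifiers bind the same name: q↦u, q↦z, q↦r, q↦s, i↦v, q↦w1.
  (∀i ∃q (¬B(q) ∨ S(i,q))) ∧ ((∀u B(u)) ∨ (∀z S(z,z))) ∨ (∃r ¬B(r)) ∧ (∃s ¬S(s,s)) ∧ (∃v ∀w1 (B(w1) ∧ ¬S(v,w1)))
Finally move all quantifiers to the prefix:
  ∀i ∃q ∀u ∀z ∃r ∃s ∃v ∀w1 ((¬B(q) ∨ S(i,q)) ∧ (B(u) ∨ S(z,z)) ∨ ¬B(r) ∧ ¬S(s,s) ∧ B(w1) ∧ ¬S(v,w1))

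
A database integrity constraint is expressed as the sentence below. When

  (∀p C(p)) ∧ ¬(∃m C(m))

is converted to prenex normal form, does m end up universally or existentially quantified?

Drive negations inward (¬∀x A ≡ ∃x ¬A, ¬∃x A ≡ ∀x ¬A, De Morgan for ∧/∨):
  (∀p C(p)) ∧ (∀m ¬C(m))
All bound variables are already distinct, so no renaming is needed.
Extract every quantifier outward, since the variables are now distinct and don't occur free across branches:
  ∀p ∀m (C(p) ∧ ¬C(m))
The quantifier ∃m sits under an odd number of negations, so it flips to ∀m.

universal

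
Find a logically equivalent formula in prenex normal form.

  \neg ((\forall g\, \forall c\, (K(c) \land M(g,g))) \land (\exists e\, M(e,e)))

\exists g\, \exists c\, \forall e\, (\neg K(c) \lor \neg M(g,g) \lor \neg M(e,e))

Move each ¬ inward, flipping quantifiers it crosses:
  (\exists g\, \exists c\, (\neg K(c) \lor \neg M(g,g))) \lor (\forall e\, \neg M(e,e))
All bound variables are already distinct, so no renaming is needed.
Finally move all quantifiers to the prefix:
  \exists g\, \exists c\, \forall e\, (\neg K(c) \lor \neg M(g,g) \lor \neg M(e,e))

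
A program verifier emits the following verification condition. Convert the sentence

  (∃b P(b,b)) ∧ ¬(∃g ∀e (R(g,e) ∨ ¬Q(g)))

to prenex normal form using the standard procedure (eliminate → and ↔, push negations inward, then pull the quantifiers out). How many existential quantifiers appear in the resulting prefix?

Move each ¬ inward, flipping quantifiers it crosses:
  (∃b P(b,b)) ∧ (∀g ∃e (¬R(g,e) ∧ Q(g)))
All bound variables are already distinct, so no renaming is needed.
Pull the quantifiers to the front (each side's bound variable is not free in the other side):
  ∃b ∀g ∃e (P(b,b) ∧ ¬R(g,e) ∧ Q(g))
The prefix is ∃b ∀g ∃e: 1 universal, 2 existential.

2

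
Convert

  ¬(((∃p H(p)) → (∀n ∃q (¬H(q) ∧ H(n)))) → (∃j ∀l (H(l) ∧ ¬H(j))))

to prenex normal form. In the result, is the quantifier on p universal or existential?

Rewrite implications/biconditionals: A → B as ¬A ∨ B.
  ¬(¬(¬(∃p H(p)) ∨ (∀n ∃q (¬H(q) ∧ H(n)))) ∨ (∃j ∀l (H(l) ∧ ¬H(j))))
Drive negations inward (¬∀x A ≡ ∃x ¬A, ¬∃x A ≡ ∀x ¬A, De Morgan for ∧/∨):
  ((∀p ¬H(p)) ∨ (∀n ∃q (¬H(q) ∧ H(n)))) ∧ (∀j ∃l (¬H(l) ∨ H(j)))
All bound variables are already distinct, so no renaming is needed.
Extract every quantifier outward, since the variables are now distinct and don't occur free across branches:
  ∀p ∀n ∃q ∀j ∃l ((¬H(p) ∨ ¬H(q) ∧ H(n)) ∧ (¬H(l) ∨ H(j)))
The quantifier ∃p sits under an odd number of negations (counting the antecedent side of each →), so it flips to ∀p.

universal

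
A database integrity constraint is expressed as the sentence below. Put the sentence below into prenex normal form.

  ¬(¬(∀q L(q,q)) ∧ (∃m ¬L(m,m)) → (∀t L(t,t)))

∃q ∃m ∃t (¬L(q,q) ∧ ¬L(m,m) ∧ ¬L(t,t))

Eliminate → and ↔ using ¬ and ∨.
  ¬(¬(¬(∀q L(q,q)) ∧ (∃m ¬L(m,m))) ∨ (∀t L(t,t)))
Push ¬ through the quantifiers and connectives to reach negation normal form:
  (∃q ¬L(q,q)) ∧ (∃m ¬L(m,m)) ∧ (∃t ¬L(t,t))
Pull the quantifiers to the front (each side's bound variable is not free in the other side):
  ∃q ∃m ∃t (¬L(q,q) ∧ ¬L(m,m) ∧ ¬L(t,t))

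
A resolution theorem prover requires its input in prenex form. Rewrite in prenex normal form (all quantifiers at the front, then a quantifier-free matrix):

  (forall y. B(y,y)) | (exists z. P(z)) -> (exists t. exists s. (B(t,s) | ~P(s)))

Eliminate → and ↔ using ¬ and ∨.
  ~((forall y. B(y,y)) | (exists z. P(z))) | (exists t. exists s. (B(t,s) | ~P(s)))
Move each ¬ inward, flipping quantifiers it crosses:
  (exists y. ~B(y,y)) & (forall z. ~P(z)) | (exists t. exists s. (B(t,s) | ~P(s)))
Extract every quantifier outward, since the variables are now distinct and don't occur free across branches:
  exists y. forall z. exists t. exists s. (~B(y,y) & ~P(z) | B(t,s) | ~P(s))

exists y. forall z. exists t. exists s. (~B(y,y) & ~P(z) | B(t,s) | ~P(s))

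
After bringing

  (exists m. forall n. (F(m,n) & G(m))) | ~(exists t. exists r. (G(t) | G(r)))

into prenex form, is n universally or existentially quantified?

Drive negations inward (¬∀x A ≡ ∃x ¬A, ¬∃x A ≡ ∀x ¬A, De Morgan for ∧/∨):
  (exists m. forall n. (F(m,n) & G(m))) | (forall t. forall r. (~G(t) & ~G(r)))
Pull the quantifiers to the front (each side's bound variable is not free in the other side):
  exists m. forall n. forall t. forall r. (F(m,n) & G(m) | ~G(t) & ~G(r))
The quantifier forall n sits under an even number of negations, so it remains universal.

universal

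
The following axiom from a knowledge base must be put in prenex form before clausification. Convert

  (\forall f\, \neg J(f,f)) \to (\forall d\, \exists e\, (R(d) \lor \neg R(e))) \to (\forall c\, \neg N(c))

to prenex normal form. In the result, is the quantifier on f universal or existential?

existential

Eliminate → and ↔ using ¬ and ∨.
  \neg (\forall f\, \neg J(f,f)) \lor \neg (\forall d\, \exists e\, (R(d) \lor \neg R(e))) \lor (\forall c\, \neg N(c))
Push ¬ through the quantifiers and connectives to reach negation normal form:
  (\exists f\, J(f,f)) \lor (\exists d\, \forall e\, (\neg R(d) \land R(e))) \lor (\forall c\, \neg N(c))
Finally move all quantifiers to the prefix:
  \exists f\, \exists d\, \forall e\, \forall c\, (J(f,f) \lor \neg R(d) \land R(e) \lor \neg N(c))
The quantifier \forall f sits under an odd number of negations (counting the antecedent side of each →), so it flips to \exists f.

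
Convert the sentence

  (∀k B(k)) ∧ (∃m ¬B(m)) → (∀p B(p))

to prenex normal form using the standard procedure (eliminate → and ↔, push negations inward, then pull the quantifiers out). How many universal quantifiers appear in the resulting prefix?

Rewrite implications/biconditionals: A → B as ¬A ∨ B.
  ¬((∀k B(k)) ∧ (∃m ¬B(m))) ∨ (∀p B(p))
Push ¬ through the quantifiers and connectives to reach negation normal form:
  (∃k ¬B(k)) ∨ (∀m B(m)) ∨ (∀p B(p))
All bound variables are already distinct, so no renaming is needed.
Finally move all quantifiers to the prefix:
  ∃k ∀m ∀p (¬B(k) ∨ B(m) ∨ B(p))
The prefix is ∃k ∀m ∀p: 2 universal, 1 existential.

2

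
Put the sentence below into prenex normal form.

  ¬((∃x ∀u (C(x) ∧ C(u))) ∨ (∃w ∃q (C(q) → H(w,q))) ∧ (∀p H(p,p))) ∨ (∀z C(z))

First replace A → B with ¬A ∨ B.
  ¬((∃x ∀u (C(x) ∧ C(u))) ∨ (∃w ∃q (¬C(q) ∨ H(w,q))) ∧ (∀p H(p,p))) ∨ (∀z C(z))
Drive negations inward (¬∀x A ≡ ∃x ¬A, ¬∃x A ≡ ∀x ¬A, De Morgan for ∧/∨):
  (∀x ∃u (¬C(x) ∨ ¬C(u))) ∧ ((∀w ∀q (C(q) ∧ ¬H(w,q))) ∨ (∃p ¬H(p,p))) ∨ (∀z C(z))
All bound variables are already distinct, so no renaming is needed.
Finally move all quantifiers to the prefix:
  ∀x ∃u ∀w ∀q ∃p ∀z ((¬C(x) ∨ ¬C(u)) ∧ (C(q) ∧ ¬H(w,q) ∨ ¬H(p,p)) ∨ C(z))

∀x ∃u ∀w ∀q ∃p ∀z ((¬C(x) ∨ ¬C(u)) ∧ (C(q) ∧ ¬H(w,q) ∨ ¬H(p,p)) ∨ C(z))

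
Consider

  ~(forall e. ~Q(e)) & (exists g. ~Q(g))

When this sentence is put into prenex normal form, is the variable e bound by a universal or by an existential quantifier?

existential

Drive negations inward (¬∀x A ≡ ∃x ¬A, ¬∃x A ≡ ∀x ¬A, De Morgan for ∧/∨):
  (exists e. Q(e)) & (exists g. ~Q(g))
Finally move all quantifiers to the prefix:
  exists e. exists g. (Q(e) & ~Q(g))
The quantifier forall e sits under an odd number of negations, so it flips to exists e.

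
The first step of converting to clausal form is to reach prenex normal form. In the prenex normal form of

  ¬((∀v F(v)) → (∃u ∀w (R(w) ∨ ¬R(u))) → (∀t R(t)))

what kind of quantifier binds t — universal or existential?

existential

Rewrite implications/biconditionals: A → B as ¬A ∨ B.
  ¬(¬(∀v F(v)) ∨ ¬(∃u ∀w (R(w) ∨ ¬R(u))) ∨ (∀t R(t)))
Drive negations inward (¬∀x A ≡ ∃x ¬A, ¬∃x A ≡ ∀x ¬A, De Morgan for ∧/∨):
  (∀v F(v)) ∧ (∃u ∀w (R(w) ∨ ¬R(u))) ∧ (∃t ¬R(t))
All bound variables are already distinct, so no renaming is needed.
Extract every quantifier outward, since the variables are now distinct and don't occur free across branches:
  ∀v ∃u ∀w ∃t (F(v) ∧ (R(w) ∨ ¬R(u)) ∧ ¬R(t))
The quantifier ∀t sits under an odd number of negations (counting the antecedent side of each →), so it flips to ∃t.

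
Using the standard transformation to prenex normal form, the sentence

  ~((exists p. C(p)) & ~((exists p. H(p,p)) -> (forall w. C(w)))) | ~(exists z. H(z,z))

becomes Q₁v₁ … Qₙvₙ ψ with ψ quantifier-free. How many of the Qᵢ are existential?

Rewrite implications/biconditionals: A → B as ¬A ∨ B.
  ~((exists p. C(p)) & ~(~(exists p. H(p,p)) | (forall w. C(w)))) | ~(exists z. H(z,z))
Move each ¬ inward, flipping quantifiers it crosses:
  (forall p. ~C(p)) | (forall p. ~H(p,p)) | (forall w. C(w)) | (forall z. ~H(z,z))
Standardize variables apart so no two quantifiers bind the same name: p↦y.
  (forall p. ~C(p)) | (forall y. ~H(y,y)) | (forall w. C(w)) | (forall z. ~H(z,z))
Extract every quantifier outward, since the variables are now distinct and don't occur free across branches:
  forall p. forall y. forall w. forall z. (~C(p) | ~H(y,y) | C(w) | ~H(z,z))
The prefix is forall p forall y forall w forall z: 4 universal, 0 existential.

0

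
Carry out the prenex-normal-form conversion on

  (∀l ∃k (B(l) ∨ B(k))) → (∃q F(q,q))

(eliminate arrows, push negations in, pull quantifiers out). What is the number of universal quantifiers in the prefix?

1

First replace A → B with ¬A ∨ B.
  ¬(∀l ∃k (B(l) ∨ B(k))) ∨ (∃q F(q,q))
Move each ¬ inward, flipping quantifiers it crosses:
  (∃l ∀k (¬B(l) ∧ ¬B(k))) ∨ (∃q F(q,q))
Extract every quantifier outward, since the variables are now distinct and don't occur free across branches:
  ∃l ∀k ∃q (¬B(l) ∧ ¬B(k) ∨ F(q,q))
The prefix is ∃l ∀k ∃q: 1 universal, 2 existential.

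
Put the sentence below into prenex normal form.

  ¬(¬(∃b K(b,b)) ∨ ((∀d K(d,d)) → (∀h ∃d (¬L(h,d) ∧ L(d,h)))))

∃b ∀d ∃h ∀a (K(b,b) ∧ K(d,d) ∧ (L(h,a) ∨ ¬L(a,h)))

Rewrite implications/biconditionals: A → B as ¬A ∨ B.
  ¬(¬(∃b K(b,b)) ∨ ¬(∀d K(d,d)) ∨ (∀h ∃d (¬L(h,d) ∧ L(d,h))))
Push ¬ through the quantifiers and connectives to reach negation normal form:
  (∃b K(b,b)) ∧ (∀d K(d,d)) ∧ (∃h ∀d (L(h,d) ∨ ¬L(d,h)))
Standardize variables apart so no two quantifiers bind the same name: d↦a.
  (∃b K(b,b)) ∧ (∀d K(d,d)) ∧ (∃h ∀a (L(h,a) ∨ ¬L(a,h)))
Finally move all quantifiers to the prefix:
  ∃b ∀d ∃h ∀a (K(b,b) ∧ K(d,d) ∧ (L(h,a) ∨ ¬L(a,h)))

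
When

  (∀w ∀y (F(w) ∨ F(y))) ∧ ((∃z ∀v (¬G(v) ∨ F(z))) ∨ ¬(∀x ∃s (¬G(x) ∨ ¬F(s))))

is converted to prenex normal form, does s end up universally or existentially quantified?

Drive negations inward (¬∀x A ≡ ∃x ¬A, ¬∃x A ≡ ∀x ¬A, De Morgan for ∧/∨):
  (∀w ∀y (F(w) ∨ F(y))) ∧ ((∃z ∀v (¬G(v) ∨ F(z))) ∨ (∃x ∀s (G(x) ∧ F(s))))
Extract every quantifier outward, since the variables are now distinct and don't occur free across branches:
  ∀w ∀y ∃z ∀v ∃x ∀s ((F(w) ∨ F(y)) ∧ (¬G(v) ∨ F(z) ∨ G(x) ∧ F(s)))
The quantifier ∃s sits under an odd number of negations, so it flips to ∀s.

universal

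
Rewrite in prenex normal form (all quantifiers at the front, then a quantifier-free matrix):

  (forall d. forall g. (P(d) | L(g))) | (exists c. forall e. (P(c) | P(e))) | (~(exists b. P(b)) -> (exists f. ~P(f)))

Eliminate → and ↔ using ¬ and ∨.
  (forall d. forall g. (P(d) | L(g))) | (exists c. forall e. (P(c) | P(e))) | ~~(exists b. P(b)) | (exists f. ~P(f))
Drive negations inward (¬∀x A ≡ ∃x ¬A, ¬∃x A ≡ ∀x ¬A, De Morgan for ∧/∨):
  (forall d. forall g. (P(d) | L(g))) | (exists c. forall e. (P(c) | P(e))) | (exists b. P(b)) | (exists f. ~P(f))
All bound variables are already distinct, so no renaming is needed.
Finally move all quantifiers to the prefix:
  forall d. forall g. exists c. forall e. exists b. exists f. (P(d) | L(g) | P(c) | P(e) | P(b) | ~P(f))

forall d. forall g. exists c. forall e. exists b. exists f. (P(d) | L(g) | P(c) | P(e) | P(b) | ~P(f))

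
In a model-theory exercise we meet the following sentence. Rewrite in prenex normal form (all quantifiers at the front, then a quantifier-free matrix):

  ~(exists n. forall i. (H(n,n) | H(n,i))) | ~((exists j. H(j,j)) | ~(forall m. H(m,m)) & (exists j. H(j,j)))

Move each ¬ inward, flipping quantifiers it crosses:
  (forall n. exists i. (~H(n,n) & ~H(n,i))) | (forall j. ~H(j,j)) & ((forall m. H(m,m)) | (forall j. ~H(j,j)))
Give each quantifier a distinct variable: j↦z1.
  (forall n. exists i. (~H(n,n) & ~H(n,i))) | (forall j. ~H(j,j)) & ((forall m. H(m,m)) | (forall z1. ~H(z1,z1)))
Finally move all quantifiers to the prefix:
  forall n. exists i. forall j. forall m. forall z1. (~H(n,n) & ~H(n,i) | ~H(j,j) & (H(m,m) | ~H(z1,z1)))

forall n. exists i. forall j. forall m. forall z1. (~H(n,n) & ~H(n,i) | ~H(j,j) & (H(m,m) | ~H(z1,z1)))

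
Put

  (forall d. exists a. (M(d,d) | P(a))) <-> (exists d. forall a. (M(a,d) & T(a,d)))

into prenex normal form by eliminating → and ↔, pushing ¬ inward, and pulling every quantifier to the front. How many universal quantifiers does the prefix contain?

Eliminate → and ↔ using ¬ and ∨; A ↔ B as (¬A ∨ B) ∧ (¬B ∨ A).
  (~(forall d. exists a. (M(d,d) | P(a))) | (exists d. forall a. (M(a,d) & T(a,d)))) & (~(exists d. forall a. (M(a,d) & T(a,d))) | (forall d. exists a. (M(d,d) | P(a))))
Drive negations inward (¬∀x A ≡ ∃x ¬A, ¬∃x A ≡ ∀x ¬A, De Morgan for ∧/∨):
  ((exists d. forall a. (~M(d,d) & ~P(a))) | (exists d. forall a. (M(a,d) & T(a,d)))) & ((forall d. exists a. (~M(a,d) | ~T(a,d))) | (forall d. exists a. (M(d,d) | P(a))))
Standardize variables apart so no two quantifiers bind the same name: d↦v1, a↦p, d↦q, a↦u1, d↦w1, a↦w.
  ((exists d. forall a. (~M(d,d) & ~P(a))) | (exists v1. forall p. (M(p,v1) & T(p,v1)))) & ((forall q. exists u1. (~M(u1,q) | ~T(u1,q))) | (forall w1. exists w. (M(w1,w1) | P(w))))
Finally move all quantifiers to the prefix:
  exists d. forall a. exists v1. forall p. forall q. exists u1. forall w1. exists w. ((~M(d,d) & ~P(a) | M(p,v1) & T(p,v1)) & (~M(u1,q) | ~T(u1,q) | M(w1,w1) | P(w)))
The prefix is exists d forall a exists v1 forall p forall q exists u1 forall w1 exists w: 4 universal, 4 existential.

4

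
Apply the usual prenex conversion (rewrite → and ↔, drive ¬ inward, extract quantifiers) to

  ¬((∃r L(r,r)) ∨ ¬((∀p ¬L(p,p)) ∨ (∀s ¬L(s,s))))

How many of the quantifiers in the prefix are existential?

0

Drive negations inward (¬∀x A ≡ ∃x ¬A, ¬∃x A ≡ ∀x ¬A, De Morgan for ∧/∨):
  (∀r ¬L(r,r)) ∧ ((∀p ¬L(p,p)) ∨ (∀s ¬L(s,s)))
All bound variables are already distinct, so no renaming is needed.
Pull the quantifiers to the front (each side's bound variable is not free in the other side):
  ∀r ∀p ∀s (¬L(r,r) ∧ (¬L(p,p) ∨ ¬L(s,s)))
The prefix is ∀r ∀p ∀s: 3 universal, 0 existential.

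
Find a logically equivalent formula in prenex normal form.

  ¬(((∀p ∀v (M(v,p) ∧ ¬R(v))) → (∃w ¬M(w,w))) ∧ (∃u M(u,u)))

∀p ∀v ∀w ∀u (M(v,p) ∧ ¬R(v) ∧ M(w,w) ∨ ¬M(u,u))

Rewrite implications/biconditionals: A → B as ¬A ∨ B.
  ¬((¬(∀p ∀v (M(v,p) ∧ ¬R(v))) ∨ (∃w ¬M(w,w))) ∧ (∃u M(u,u)))
Drive negations inward (¬∀x A ≡ ∃x ¬A, ¬∃x A ≡ ∀x ¬A, De Morgan for ∧/∨):
  (∀p ∀v (M(v,p) ∧ ¬R(v))) ∧ (∀w M(w,w)) ∨ (∀u ¬M(u,u))
Pull the quantifiers to the front (each side's bound variable is not free in the other side):
  ∀p ∀v ∀w ∀u (M(v,p) ∧ ¬R(v) ∧ M(w,w) ∨ ¬M(u,u))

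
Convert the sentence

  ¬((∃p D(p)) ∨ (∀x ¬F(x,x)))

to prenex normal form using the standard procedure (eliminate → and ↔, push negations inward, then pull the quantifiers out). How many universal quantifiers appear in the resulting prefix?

Move each ¬ inward, flipping quantifiers it crosses:
  (∀p ¬D(p)) ∧ (∃x F(x,x))
Pull the quantifiers to the front (each side's bound variable is not free in the other side):
  ∀p ∃x (¬D(p) ∧ F(x,x))
The prefix is ∀p ∃x: 1 universal, 1 existential.

1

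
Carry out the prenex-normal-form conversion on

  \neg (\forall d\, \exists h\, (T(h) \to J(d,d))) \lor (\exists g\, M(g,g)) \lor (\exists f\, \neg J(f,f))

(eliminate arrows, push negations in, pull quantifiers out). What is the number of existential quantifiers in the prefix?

First replace A → B with ¬A ∨ B.
  \neg (\forall d\, \exists h\, (\neg T(h) \lor J(d,d))) \lor (\exists g\, M(g,g)) \lor (\exists f\, \neg J(f,f))
Move each ¬ inward, flipping quantifiers it crosses:
  (\exists d\, \forall h\, (T(h) \land \neg J(d,d))) \lor (\exists g\, M(g,g)) \lor (\exists f\, \neg J(f,f))
All bound variables are already distinct, so no renaming is needed.
Pull the quantifiers to the front (each side's bound variable is not free in the other side):
  \exists d\, \forall h\, \exists g\, \exists f\, (T(h) \land \neg J(d,d) \lor M(g,g) \lor \neg J(f,f))
The prefix is \exists d \forall h \exists g \exists f: 1 universal, 3 existential.

3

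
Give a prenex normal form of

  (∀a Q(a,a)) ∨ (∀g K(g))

Finally move all quantifiers to the prefix:
  ∀a ∀g (Q(a,a) ∨ K(g))

∀a ∀g (Q(a,a) ∨ K(g))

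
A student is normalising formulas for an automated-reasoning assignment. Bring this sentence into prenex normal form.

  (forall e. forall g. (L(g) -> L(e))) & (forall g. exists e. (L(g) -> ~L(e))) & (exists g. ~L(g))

forall e. forall g. forall v1. exists z. exists x. ((~L(g) | L(e)) & (~L(v1) | ~L(z)) & ~L(x))

First replace A → B with ¬A ∨ B.
  (forall e. forall g. (~L(g) | L(e))) & (forall g. exists e. (~L(g) | ~L(e))) & (exists g. ~L(g))
Standardize variables apart so no two quantifiers bind the same name: g↦v1, e↦z, g↦x.
  (forall e. forall g. (~L(g) | L(e))) & (forall v1. exists z. (~L(v1) | ~L(z))) & (exists x. ~L(x))
Extract every quantifier outward, since the variables are now distinct and don't occur free across branches:
  forall e. forall g. forall v1. exists z. exists x. ((~L(g) | L(e)) & (~L(v1) | ~L(z)) & ~L(x))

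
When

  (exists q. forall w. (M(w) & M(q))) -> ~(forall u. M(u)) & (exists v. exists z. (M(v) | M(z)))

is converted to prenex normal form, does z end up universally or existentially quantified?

existential

Eliminate → and ↔ using ¬ and ∨.
  ~(exists q. forall w. (M(w) & M(q))) | ~(forall u. M(u)) & (exists v. exists z. (M(v) | M(z)))
Drive negations inward (¬∀x A ≡ ∃x ¬A, ¬∃x A ≡ ∀x ¬A, De Morgan for ∧/∨):
  (forall q. exists w. (~M(w) | ~M(q))) | (exists u. ~M(u)) & (exists v. exists z. (M(v) | M(z)))
Pull the quantifiers to the front (each side's bound variable is not free in the other side):
  forall q. exists w. exists u. exists v. exists z. (~M(w) | ~M(q) | ~M(u) & (M(v) | M(z)))
The quantifier exists z sits under an even number of negations (counting the antecedent side of each →), so it remains existential.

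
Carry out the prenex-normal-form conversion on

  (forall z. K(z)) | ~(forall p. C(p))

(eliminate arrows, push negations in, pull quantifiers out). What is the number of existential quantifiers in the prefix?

1

Push ¬ through the quantifiers and connectives to reach negation normal form:
  (forall z. K(z)) | (exists p. ~C(p))
All bound variables are already distinct, so no renaming is needed.
Finally move all quantifiers to the prefix:
  forall z. exists p. (K(z) | ~C(p))
The prefix is forall z exists p: 1 universal, 1 existential.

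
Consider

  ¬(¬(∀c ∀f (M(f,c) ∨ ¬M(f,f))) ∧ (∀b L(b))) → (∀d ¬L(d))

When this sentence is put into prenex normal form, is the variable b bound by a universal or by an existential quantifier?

universal

First replace A → B with ¬A ∨ B.
  ¬¬(¬(∀c ∀f (M(f,c) ∨ ¬M(f,f))) ∧ (∀b L(b))) ∨ (∀d ¬L(d))
Move each ¬ inward, flipping quantifiers it crosses:
  (∃c ∃f (¬M(f,c) ∧ M(f,f))) ∧ (∀b L(b)) ∨ (∀d ¬L(d))
Pull the quantifiers to the front (each side's bound variable is not free in the other side):
  ∃c ∃f ∀b ∀d (¬M(f,c) ∧ M(f,f) ∧ L(b) ∨ ¬L(d))
The quantifier ∀b sits under an even number of negations (counting the antecedent side of each →), so it remains universal.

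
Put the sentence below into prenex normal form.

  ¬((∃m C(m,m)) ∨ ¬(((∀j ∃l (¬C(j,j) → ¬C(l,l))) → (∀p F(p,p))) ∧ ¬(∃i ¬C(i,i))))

Eliminate → and ↔ using ¬ and ∨.
  ¬((∃m C(m,m)) ∨ ¬((¬(∀j ∃l (¬¬C(j,j) ∨ ¬C(l,l))) ∨ (∀p F(p,p))) ∧ ¬(∃i ¬C(i,i))))
Move each ¬ inward, flipping quantifiers it crosses:
  (∀m ¬C(m,m)) ∧ ((∃j ∀l (¬C(j,j) ∧ C(l,l))) ∨ (∀p F(p,p))) ∧ (∀i C(i,i))
Pull the quantifiers to the front (each side's bound variable is not free in the other side):
  ∀m ∃j ∀l ∀p ∀i (¬C(m,m) ∧ (¬C(j,j) ∧ C(l,l) ∨ F(p,p)) ∧ C(i,i))

∀m ∃j ∀l ∀p ∀i (¬C(m,m) ∧ (¬C(j,j) ∧ C(l,l) ∨ F(p,p)) ∧ C(i,i))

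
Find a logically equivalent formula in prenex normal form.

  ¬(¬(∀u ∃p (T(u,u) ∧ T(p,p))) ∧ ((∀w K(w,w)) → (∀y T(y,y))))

∀u ∃p ∀w ∃y (T(u,u) ∧ T(p,p) ∨ K(w,w) ∧ ¬T(y,y))

Rewrite implications/biconditionals: A → B as ¬A ∨ B.
  ¬(¬(∀u ∃p (T(u,u) ∧ T(p,p))) ∧ (¬(∀w K(w,w)) ∨ (∀y T(y,y))))
Push ¬ through the quantifiers and connectives to reach negation normal form:
  (∀u ∃p (T(u,u) ∧ T(p,p))) ∨ (∀w K(w,w)) ∧ (∃y ¬T(y,y))
Pull the quantifiers to the front (each side's bound variable is not free in the other side):
  ∀u ∃p ∀w ∃y (T(u,u) ∧ T(p,p) ∨ K(w,w) ∧ ¬T(y,y))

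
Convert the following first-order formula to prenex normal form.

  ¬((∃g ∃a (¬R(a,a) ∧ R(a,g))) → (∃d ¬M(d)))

∃g ∃a ∀d (¬R(a,a) ∧ R(a,g) ∧ M(d))

Rewrite implications/biconditionals: A → B as ¬A ∨ B.
  ¬(¬(∃g ∃a (¬R(a,a) ∧ R(a,g))) ∨ (∃d ¬M(d)))
Drive negations inward (¬∀x A ≡ ∃x ¬A, ¬∃x A ≡ ∀x ¬A, De Morgan for ∧/∨):
  (∃g ∃a (¬R(a,a) ∧ R(a,g))) ∧ (∀d M(d))
All bound variables are already distinct, so no renaming is needed.
Extract every quantifier outward, since the variables are now distinct and don't occur free across branches:
  ∃g ∃a ∀d (¬R(a,a) ∧ R(a,g) ∧ M(d))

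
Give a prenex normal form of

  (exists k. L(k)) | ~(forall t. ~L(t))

Move each ¬ inward, flipping quantifiers it crosses:
  (exists k. L(k)) | (exists t. L(t))
All bound variables are already distinct, so no renaming is needed.
Finally move all quantifiers to the prefix:
  exists k. exists t. (L(k) | L(t))

exists k. exists t. (L(k) | L(t))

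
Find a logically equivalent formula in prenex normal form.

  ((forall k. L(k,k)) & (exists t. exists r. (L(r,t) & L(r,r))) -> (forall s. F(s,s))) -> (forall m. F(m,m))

First replace A → B with ¬A ∨ B.
  ~(~((forall k. L(k,k)) & (exists t. exists r. (L(r,t) & L(r,r)))) | (forall s. F(s,s))) | (forall m. F(m,m))
Drive negations inward (¬∀x A ≡ ∃x ¬A, ¬∃x A ≡ ∀x ¬A, De Morgan for ∧/∨):
  (forall k. L(k,k)) & (exists t. exists r. (L(r,t) & L(r,r))) & (exists s. ~F(s,s)) | (forall m. F(m,m))
All bound variables are already distinct, so no renaming is needed.
Pull the quantifiers to the front (each side's bound variable is not free in the other side):
  forall k. exists t. exists r. exists s. forall m. (L(k,k) & L(r,t) & L(r,r) & ~F(s,s) | F(m,m))

forall k. exists t. exists r. exists s. forall m. (L(k,k) & L(r,t) & L(r,r) & ~F(s,s) | F(m,m))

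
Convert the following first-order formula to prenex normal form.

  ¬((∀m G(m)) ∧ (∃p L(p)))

Move each ¬ inward, flipping quantifiers it crosses:
  (∃m ¬G(m)) ∨ (∀p ¬L(p))
All bound variables are already distinct, so no renaming is needed.
Finally move all quantifiers to the prefix:
  ∃m ∀p (¬G(m) ∨ ¬L(p))

∃m ∀p (¬G(m) ∨ ¬L(p))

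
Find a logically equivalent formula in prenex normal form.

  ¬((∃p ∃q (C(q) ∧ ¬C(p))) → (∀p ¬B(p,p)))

∃p ∃q ∃r (C(q) ∧ ¬C(p) ∧ B(r,r))

First replace A → B with ¬A ∨ B.
  ¬(¬(∃p ∃q (C(q) ∧ ¬C(p))) ∨ (∀p ¬B(p,p)))
Push ¬ through the quantifiers and connectives to reach negation normal form:
  (∃p ∃q (C(q) ∧ ¬C(p))) ∧ (∃p B(p,p))
Give each quantifier a distinct variable: p↦r.
  (∃p ∃q (C(q) ∧ ¬C(p))) ∧ (∃r B(r,r))
Extract every quantifier outward, since the variables are now distinct and don't occur free across branches:
  ∃p ∃q ∃r (C(q) ∧ ¬C(p) ∧ B(r,r))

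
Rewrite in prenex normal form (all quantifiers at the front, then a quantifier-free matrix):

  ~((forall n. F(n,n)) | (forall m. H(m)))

Drive negations inward (¬∀x A ≡ ∃x ¬A, ¬∃x A ≡ ∀x ¬A, De Morgan for ∧/∨):
  (exists n. ~F(n,n)) & (exists m. ~H(m))
Extract every quantifier outward, since the variables are now distinct and don't occur free across branches:
  exists n. exists m. (~F(n,n) & ~H(m))

exists n. exists m. (~F(n,n) & ~H(m))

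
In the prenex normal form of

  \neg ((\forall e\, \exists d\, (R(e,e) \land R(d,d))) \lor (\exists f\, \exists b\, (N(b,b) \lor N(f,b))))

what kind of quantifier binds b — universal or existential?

Move each ¬ inward, flipping quantifiers it crosses:
  (\exists e\, \forall d\, (\neg R(e,e) \lor \neg R(d,d))) \land (\forall f\, \forall b\, (\neg N(b,b) \land \neg N(f,b)))
All bound variables are already distinct, so no renaming is needed.
Finally move all quantifiers to the prefix:
  \exists e\, \forall d\, \forall f\, \forall b\, ((\neg R(e,e) \lor \neg R(d,d)) \land \neg N(b,b) \land \neg N(f,b))
The quantifier \exists b sits under an odd number of negations, so it flips to \forall b.

universal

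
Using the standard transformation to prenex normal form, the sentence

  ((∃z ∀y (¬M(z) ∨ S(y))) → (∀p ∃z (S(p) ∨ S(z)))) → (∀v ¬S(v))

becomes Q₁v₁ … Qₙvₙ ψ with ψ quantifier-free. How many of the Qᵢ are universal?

First replace A → B with ¬A ∨ B.
  ¬(¬(∃z ∀y (¬M(z) ∨ S(y))) ∨ (∀p ∃z (S(p) ∨ S(z)))) ∨ (∀v ¬S(v))
Move each ¬ inward, flipping quantifiers it crosses:
  (∃z ∀y (¬M(z) ∨ S(y))) ∧ (∃p ∀z (¬S(p) ∧ ¬S(z))) ∨ (∀v ¬S(v))
Rename bound variables to avoid capture: z↦v1.
  (∃z ∀y (¬M(z) ∨ S(y))) ∧ (∃p ∀v1 (¬S(p) ∧ ¬S(v1))) ∨ (∀v ¬S(v))
Extract every quantifier outward, since the variables are now distinct and don't occur free across branches:
  ∃z ∀y ∃p ∀v1 ∀v ((¬M(z) ∨ S(y)) ∧ ¬S(p) ∧ ¬S(v1) ∨ ¬S(v))
The prefix is ∃z ∀y ∃p ∀v1 ∀v: 3 universal, 2 existential.

3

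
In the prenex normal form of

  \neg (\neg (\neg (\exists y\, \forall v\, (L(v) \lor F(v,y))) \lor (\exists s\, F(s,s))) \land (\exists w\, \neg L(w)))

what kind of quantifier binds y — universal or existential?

universal

Push ¬ through the quantifiers and connectives to reach negation normal form:
  (\forall y\, \exists v\, (\neg L(v) \land \neg F(v,y))) \lor (\exists s\, F(s,s)) \lor (\forall w\, L(w))
Finally move all quantifiers to the prefix:
  \forall y\, \exists v\, \exists s\, \forall w\, (\neg L(v) \land \neg F(v,y) \lor F(s,s) \lor L(w))
The quantifier \exists y sits under an odd number of negations, so it flips to \forall y.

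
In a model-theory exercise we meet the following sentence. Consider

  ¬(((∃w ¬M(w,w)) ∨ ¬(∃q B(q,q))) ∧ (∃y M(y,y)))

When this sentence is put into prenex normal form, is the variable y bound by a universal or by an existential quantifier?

Move each ¬ inward, flipping quantifiers it crosses:
  (∀w M(w,w)) ∧ (∃q B(q,q)) ∨ (∀y ¬M(y,y))
All bound variables are already distinct, so no renaming is needed.
Pull the quantifiers to the front (each side's bound variable is not free in the other side):
  ∀w ∃q ∀y (M(w,w) ∧ B(q,q) ∨ ¬M(y,y))
The quantifier ∃y sits under an odd number of negations, so it flips to ∀y.

universal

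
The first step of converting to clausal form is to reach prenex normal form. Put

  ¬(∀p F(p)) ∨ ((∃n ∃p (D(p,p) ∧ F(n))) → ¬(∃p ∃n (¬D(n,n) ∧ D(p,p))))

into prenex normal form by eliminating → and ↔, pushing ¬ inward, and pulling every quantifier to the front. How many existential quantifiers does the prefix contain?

1

Rewrite implications/biconditionals: A → B as ¬A ∨ B.
  ¬(∀p F(p)) ∨ ¬(∃n ∃p (D(p,p) ∧ F(n))) ∨ ¬(∃p ∃n (¬D(n,n) ∧ D(p,p)))
Drive negations inward (¬∀x A ≡ ∃x ¬A, ¬∃x A ≡ ∀x ¬A, De Morgan for ∧/∨):
  (∃p ¬F(p)) ∨ (∀n ∀p (¬D(p,p) ∨ ¬F(n))) ∨ (∀p ∀n (D(n,n) ∨ ¬D(p,p)))
Standardize variables apart so no two quantifiers bind the same name: p↦u1, p↦v1, n↦b.
  (∃p ¬F(p)) ∨ (∀n ∀u1 (¬D(u1,u1) ∨ ¬F(n))) ∨ (∀v1 ∀b (D(b,b) ∨ ¬D(v1,v1)))
Pull the quantifiers to the front (each side's bound variable is not free in the other side):
  ∃p ∀n ∀u1 ∀v1 ∀b (¬F(p) ∨ ¬D(u1,u1) ∨ ¬F(n) ∨ D(b,b) ∨ ¬D(v1,v1))
The prefix is ∃p ∀n ∀u1 ∀v1 ∀b: 4 universal, 1 existential.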